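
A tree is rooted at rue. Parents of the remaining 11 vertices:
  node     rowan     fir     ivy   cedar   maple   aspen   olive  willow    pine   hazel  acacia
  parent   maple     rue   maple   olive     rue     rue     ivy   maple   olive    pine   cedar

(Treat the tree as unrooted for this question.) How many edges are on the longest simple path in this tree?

6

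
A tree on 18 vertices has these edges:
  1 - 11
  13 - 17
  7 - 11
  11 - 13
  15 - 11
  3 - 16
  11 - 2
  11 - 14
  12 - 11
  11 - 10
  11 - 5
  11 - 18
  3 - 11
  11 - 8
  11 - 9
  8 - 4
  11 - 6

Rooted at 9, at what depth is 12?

2

9 – 11 – 12 — 2 edges.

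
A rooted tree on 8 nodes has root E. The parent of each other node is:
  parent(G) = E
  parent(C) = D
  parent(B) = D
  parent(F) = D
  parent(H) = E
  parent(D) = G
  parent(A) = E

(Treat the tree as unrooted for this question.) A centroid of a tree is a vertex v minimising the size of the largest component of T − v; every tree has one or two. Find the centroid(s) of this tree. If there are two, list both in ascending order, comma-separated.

D, G

Delete D: the remaining components have sizes 4, 1, 1, 1. Max 4 ≤ 4, so D is a centroid.
Its neighbour G also leaves a largest component of size 4, so both are centroids.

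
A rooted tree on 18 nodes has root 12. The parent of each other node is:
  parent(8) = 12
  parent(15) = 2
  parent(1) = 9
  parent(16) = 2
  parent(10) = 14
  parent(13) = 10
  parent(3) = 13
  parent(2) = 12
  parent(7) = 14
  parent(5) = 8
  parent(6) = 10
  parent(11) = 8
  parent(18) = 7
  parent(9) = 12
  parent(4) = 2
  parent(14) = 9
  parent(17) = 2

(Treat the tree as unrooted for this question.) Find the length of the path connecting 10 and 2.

Walking from 10: 10–14–9–12–2. Length 4.

4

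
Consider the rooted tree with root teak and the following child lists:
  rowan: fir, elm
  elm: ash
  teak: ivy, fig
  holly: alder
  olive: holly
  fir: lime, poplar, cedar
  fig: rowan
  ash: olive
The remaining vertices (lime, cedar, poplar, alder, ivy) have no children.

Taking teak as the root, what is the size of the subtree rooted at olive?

The subtree rooted at olive contains: olive, holly, alder — 3 nodes.

3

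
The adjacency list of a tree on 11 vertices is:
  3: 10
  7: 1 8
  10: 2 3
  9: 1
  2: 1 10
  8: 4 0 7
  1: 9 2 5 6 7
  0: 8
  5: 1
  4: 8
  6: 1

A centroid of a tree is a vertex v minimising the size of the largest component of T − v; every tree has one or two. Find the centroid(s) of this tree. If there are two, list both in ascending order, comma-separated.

1

Removing 1 splits the tree into components of sizes 4, 3, 1, 1, 1; the largest is 4 ≤ ⌊11/2⌋ = 5.
No neighbour of 1 does as well, so 1 is the unique centroid.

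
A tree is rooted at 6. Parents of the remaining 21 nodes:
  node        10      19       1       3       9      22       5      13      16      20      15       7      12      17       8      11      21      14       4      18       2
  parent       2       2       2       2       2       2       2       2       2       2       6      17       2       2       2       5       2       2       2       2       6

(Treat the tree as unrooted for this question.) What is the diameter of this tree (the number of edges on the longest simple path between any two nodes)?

4

Starting from 7, a farthest node is 11 at distance 4.
One longest path: 7–17–2–5–11.
So the diameter is 4.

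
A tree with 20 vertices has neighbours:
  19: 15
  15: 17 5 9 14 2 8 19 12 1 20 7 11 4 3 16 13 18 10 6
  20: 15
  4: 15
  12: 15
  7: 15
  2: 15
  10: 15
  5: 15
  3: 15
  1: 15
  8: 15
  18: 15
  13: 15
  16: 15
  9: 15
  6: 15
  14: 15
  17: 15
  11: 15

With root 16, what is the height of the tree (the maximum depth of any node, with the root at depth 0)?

2

The longest root-to-leaf path is 16-15-17 (2 edges).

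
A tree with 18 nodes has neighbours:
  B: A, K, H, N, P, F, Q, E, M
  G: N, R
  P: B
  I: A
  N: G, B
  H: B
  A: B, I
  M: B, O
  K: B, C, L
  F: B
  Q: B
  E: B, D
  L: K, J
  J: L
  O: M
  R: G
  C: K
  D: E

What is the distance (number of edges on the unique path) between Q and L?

The path is Q - B - K - L, which has 3 edges.

3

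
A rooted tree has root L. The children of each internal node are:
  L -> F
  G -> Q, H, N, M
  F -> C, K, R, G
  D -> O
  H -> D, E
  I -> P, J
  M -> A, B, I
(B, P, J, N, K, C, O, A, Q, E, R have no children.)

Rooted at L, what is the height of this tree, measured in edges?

5

The longest root-to-leaf path is L – F – G – M – I – J (5 edges).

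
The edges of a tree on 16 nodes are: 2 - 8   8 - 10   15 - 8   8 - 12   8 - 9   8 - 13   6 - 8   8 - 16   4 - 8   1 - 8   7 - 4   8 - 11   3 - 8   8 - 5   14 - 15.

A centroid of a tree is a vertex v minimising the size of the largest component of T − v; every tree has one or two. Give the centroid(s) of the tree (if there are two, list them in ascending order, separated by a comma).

8

If 8 is removed the pieces have sizes 2, 2, 1, 1, 1, 1, 1, 1, 1, 1, 1, 1, 1, all ≤ ⌊16/2⌋ = 8.
Every other node leaves some component of size > 8, so the centroid is unique.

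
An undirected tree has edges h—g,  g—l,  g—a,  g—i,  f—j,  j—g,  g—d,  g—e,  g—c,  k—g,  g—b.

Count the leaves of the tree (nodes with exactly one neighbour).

10

Degree-1 nodes: a, b, c, d, e, f, h, i, k, l — 10 of them.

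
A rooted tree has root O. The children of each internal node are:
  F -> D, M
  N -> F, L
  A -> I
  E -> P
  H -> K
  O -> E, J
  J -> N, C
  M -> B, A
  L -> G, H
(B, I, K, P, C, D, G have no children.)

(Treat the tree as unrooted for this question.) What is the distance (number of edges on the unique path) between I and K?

Walking from I: I - A - M - F - N - L - H - K. Length 7.

7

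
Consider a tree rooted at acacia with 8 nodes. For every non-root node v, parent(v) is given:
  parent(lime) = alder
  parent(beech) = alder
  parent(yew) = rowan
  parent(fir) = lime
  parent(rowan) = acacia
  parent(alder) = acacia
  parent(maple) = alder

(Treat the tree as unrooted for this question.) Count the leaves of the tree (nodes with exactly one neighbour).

4

The leaves are beech, fir, maple, yew.
That is 4 leaves.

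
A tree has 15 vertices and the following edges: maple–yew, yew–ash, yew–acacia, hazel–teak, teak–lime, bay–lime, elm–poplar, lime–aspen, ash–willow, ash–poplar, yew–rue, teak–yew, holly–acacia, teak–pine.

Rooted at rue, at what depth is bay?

4

Path from rue to bay: rue–yew–teak–lime–bay, which has 4 edges.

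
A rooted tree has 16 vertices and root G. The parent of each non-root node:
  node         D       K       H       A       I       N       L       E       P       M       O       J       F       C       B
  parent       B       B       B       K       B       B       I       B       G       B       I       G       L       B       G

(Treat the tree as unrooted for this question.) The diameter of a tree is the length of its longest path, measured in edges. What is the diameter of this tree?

5

Starting from F, a farthest node is P at distance 5.
One longest path: F – L – I – B – G – P.
So the diameter is 5.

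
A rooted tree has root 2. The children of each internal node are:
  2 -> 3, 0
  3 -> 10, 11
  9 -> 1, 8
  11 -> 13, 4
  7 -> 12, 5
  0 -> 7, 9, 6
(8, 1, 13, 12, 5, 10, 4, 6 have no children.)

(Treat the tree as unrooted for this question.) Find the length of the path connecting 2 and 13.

3

The path is 2 – 3 – 11 – 13, which has 3 edges.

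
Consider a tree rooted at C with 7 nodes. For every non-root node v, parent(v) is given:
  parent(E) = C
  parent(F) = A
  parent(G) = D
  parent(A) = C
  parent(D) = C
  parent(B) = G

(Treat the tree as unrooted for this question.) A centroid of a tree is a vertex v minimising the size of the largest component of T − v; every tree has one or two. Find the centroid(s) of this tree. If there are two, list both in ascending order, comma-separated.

Delete C: the remaining components have sizes 3, 2, 1. Max 3 ≤ 3, so C is a centroid.
No neighbour of C does as well, so C is the unique centroid.

C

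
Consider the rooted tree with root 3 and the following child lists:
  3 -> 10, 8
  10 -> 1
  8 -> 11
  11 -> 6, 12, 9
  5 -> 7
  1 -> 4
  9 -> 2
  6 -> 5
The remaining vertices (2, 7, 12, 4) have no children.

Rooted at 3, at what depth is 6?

3

Path from 3 to 6: 3 → 8 → 11 → 6, which has 3 edges.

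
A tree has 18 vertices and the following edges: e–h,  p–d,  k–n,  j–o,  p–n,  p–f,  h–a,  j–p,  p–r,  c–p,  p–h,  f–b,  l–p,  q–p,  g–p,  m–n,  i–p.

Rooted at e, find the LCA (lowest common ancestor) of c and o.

Path c→root: c p h e; path o→root: o j p h e.
First common node: p.

p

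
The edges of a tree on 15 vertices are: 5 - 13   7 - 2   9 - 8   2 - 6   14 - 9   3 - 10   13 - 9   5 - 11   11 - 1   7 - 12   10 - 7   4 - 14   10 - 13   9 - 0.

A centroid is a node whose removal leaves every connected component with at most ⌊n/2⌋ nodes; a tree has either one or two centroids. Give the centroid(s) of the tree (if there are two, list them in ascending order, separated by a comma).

13

Removing 13 splits the tree into components of sizes 6, 5, 3; the largest is 6 ≤ ⌊15/2⌋ = 7.
Every other node leaves some component of size > 7, so the centroid is unique.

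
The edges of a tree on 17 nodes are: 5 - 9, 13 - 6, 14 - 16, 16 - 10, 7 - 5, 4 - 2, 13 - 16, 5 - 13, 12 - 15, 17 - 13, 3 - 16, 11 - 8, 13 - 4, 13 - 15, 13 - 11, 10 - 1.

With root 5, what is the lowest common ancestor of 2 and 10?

Path 2→root: 2 4 13 5; path 10→root: 10 16 13 5.
First common node: 13.

13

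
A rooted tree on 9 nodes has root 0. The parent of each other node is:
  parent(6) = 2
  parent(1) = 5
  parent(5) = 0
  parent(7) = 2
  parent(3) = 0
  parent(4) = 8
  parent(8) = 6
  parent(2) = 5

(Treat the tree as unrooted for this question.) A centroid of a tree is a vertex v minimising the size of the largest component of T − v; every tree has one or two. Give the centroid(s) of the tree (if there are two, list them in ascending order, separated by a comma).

2

If 2 is removed the pieces have sizes 4, 3, 1, all ≤ ⌊9/2⌋ = 4.
Every other node leaves some component of size > 4, so the centroid is unique.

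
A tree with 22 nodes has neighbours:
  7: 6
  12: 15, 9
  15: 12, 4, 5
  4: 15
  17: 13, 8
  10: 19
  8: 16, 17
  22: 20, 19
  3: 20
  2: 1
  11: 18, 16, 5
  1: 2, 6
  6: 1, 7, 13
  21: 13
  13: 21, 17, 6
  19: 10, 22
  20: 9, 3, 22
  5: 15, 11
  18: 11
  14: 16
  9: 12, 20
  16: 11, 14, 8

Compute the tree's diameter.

15

BFS from 2 reaches 10 last, at distance 15; BFS from 10 confirms no node is farther.
Path: 2 – 1 – 6 – 13 – 17 – 8 – 16 – 11 – 5 – 15 – 12 – 9 – 20 – 22 – 19 – 10.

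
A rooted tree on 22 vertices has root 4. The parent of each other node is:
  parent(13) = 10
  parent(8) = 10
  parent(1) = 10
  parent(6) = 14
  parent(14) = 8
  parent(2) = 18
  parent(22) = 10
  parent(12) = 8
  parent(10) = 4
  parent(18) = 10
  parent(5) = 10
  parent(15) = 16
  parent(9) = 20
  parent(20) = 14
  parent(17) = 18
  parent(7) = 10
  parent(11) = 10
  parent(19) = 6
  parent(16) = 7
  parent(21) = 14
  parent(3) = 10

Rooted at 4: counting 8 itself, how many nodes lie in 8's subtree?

8

The subtree rooted at 8 contains: 8, 14, 12, 6, 20, 21, 19, 9 — 8 nodes.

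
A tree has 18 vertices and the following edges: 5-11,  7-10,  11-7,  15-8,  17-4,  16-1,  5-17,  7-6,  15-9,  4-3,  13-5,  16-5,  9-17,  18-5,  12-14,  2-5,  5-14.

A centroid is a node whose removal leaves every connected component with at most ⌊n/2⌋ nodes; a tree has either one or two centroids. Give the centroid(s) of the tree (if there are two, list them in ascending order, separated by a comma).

5

Delete 5: the remaining components have sizes 6, 4, 2, 2, 1, 1, 1. Max 6 ≤ 9, so 5 is a centroid.
No neighbour of 5 does as well, so 5 is the unique centroid.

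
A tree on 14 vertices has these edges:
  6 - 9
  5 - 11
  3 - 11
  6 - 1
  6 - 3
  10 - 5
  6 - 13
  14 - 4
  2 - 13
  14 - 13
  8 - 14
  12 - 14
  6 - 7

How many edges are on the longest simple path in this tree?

BFS from 10 reaches 12 last, at distance 7; BFS from 12 confirms no node is farther.
Path: 10–5–11–3–6–13–14–12.

7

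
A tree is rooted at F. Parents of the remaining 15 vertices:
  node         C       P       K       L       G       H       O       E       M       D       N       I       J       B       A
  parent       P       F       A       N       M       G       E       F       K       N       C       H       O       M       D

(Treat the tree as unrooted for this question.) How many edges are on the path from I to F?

10

Walking from I: I - H - G - M - K - A - D - N - C - P - F. Length 10.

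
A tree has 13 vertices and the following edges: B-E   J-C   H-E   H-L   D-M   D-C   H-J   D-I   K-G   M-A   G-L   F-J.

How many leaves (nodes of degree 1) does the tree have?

The leaves are A, B, F, I, K.
That is 5 leaves.

5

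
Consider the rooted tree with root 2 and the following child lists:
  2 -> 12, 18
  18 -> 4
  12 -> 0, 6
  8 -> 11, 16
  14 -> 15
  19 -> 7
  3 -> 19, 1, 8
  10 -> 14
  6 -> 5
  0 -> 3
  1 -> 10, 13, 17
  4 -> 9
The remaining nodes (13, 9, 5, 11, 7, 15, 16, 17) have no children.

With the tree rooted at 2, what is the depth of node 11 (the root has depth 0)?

Path from 2 to 11: 2–12–0–3–8–11, which has 5 edges.

5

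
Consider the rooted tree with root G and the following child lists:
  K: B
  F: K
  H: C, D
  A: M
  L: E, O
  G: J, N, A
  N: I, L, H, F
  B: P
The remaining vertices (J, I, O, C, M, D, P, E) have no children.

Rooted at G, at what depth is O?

G – N – L – O — 3 edges.

3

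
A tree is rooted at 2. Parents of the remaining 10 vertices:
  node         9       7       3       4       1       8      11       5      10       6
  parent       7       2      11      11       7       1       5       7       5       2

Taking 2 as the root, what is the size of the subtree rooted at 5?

5

The subtree rooted at 5 contains: 5, 11, 10, 4, 3 — 5 nodes.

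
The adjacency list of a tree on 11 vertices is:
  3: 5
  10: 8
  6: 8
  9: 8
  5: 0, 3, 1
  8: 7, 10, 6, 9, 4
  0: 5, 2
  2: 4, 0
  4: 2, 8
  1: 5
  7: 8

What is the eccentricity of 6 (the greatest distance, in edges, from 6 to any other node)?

The node farthest from 6 is 1 (3 also at distance 6), via 6-8-4-2-0-5-1 — 6 edges.

6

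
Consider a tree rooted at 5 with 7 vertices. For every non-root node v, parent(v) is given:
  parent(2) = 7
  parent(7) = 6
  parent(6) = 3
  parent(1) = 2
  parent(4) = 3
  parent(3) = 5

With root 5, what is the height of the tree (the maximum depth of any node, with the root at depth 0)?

1 sits deepest: 5 – 3 – 6 – 7 – 2 – 1 — 5 edges from the root.

5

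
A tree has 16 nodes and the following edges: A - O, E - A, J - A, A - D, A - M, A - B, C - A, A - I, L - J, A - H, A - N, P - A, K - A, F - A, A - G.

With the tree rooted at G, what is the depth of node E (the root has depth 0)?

2

Path from G to E: G–A–E, which has 2 edges.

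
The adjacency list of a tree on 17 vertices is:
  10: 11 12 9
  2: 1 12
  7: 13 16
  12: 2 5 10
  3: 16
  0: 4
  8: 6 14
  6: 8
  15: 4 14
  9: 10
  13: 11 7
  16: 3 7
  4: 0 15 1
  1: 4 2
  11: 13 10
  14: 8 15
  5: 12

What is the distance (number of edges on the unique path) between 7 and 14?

Walking from 7: 7 - 13 - 11 - 10 - 12 - 2 - 1 - 4 - 15 - 14. Length 9.

9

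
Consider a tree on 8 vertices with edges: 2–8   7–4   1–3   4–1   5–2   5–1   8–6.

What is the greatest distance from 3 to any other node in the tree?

A farthest node from 3 is 6.
The path 3-1-5-2-8-6 has 5 edges.

5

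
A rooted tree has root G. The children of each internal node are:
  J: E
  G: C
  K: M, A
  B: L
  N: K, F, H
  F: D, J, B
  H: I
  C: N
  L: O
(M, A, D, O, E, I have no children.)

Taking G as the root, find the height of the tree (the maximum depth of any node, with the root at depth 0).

O sits deepest: G-C-N-F-B-L-O — 6 edges from the root.

6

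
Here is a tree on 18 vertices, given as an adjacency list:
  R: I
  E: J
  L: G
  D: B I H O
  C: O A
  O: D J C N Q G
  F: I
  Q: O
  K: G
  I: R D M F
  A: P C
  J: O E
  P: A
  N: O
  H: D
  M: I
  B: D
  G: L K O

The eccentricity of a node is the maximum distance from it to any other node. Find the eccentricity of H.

5

The node farthest from H is P, via H–D–O–C–A–P — 5 edges.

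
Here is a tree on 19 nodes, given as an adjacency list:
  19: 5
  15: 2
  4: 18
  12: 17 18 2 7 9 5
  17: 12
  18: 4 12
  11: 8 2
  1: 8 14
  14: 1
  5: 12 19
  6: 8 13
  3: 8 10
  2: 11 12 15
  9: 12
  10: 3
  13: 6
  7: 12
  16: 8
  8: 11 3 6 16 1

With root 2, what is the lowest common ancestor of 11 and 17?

2

Ancestors of 11 (toward the root): 11, 2.
Ancestors of 17: 17, 12, 2.
The deepest node appearing in both lists is 2.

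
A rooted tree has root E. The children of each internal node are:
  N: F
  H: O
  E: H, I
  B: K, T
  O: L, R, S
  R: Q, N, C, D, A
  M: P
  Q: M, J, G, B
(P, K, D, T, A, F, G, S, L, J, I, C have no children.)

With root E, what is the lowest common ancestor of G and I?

Path G→root: G Q R O H E; path I→root: I E.
First common node: E.

E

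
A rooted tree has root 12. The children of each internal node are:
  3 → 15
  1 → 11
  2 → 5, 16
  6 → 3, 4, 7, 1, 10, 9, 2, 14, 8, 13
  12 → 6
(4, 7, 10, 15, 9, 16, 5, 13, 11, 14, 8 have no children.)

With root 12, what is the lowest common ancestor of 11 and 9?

Path 11→root: 11 1 6 12; path 9→root: 9 6 12.
First common node: 6.

6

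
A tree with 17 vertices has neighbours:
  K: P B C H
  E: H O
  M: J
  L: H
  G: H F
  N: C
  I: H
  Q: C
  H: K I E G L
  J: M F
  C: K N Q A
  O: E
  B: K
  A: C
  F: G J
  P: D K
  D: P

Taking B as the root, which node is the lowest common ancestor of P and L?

Ancestors of P (toward the root): P, K, B.
Ancestors of L: L, H, K, B.
The deepest node appearing in both lists is K.

K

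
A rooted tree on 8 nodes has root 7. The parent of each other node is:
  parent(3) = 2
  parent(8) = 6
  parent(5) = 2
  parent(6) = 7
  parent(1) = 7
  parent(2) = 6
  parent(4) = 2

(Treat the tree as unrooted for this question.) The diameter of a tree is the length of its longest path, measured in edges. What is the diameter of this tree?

4

Starting from 3, a farthest node is 1 at distance 4.
One longest path: 3–2–6–7–1.
So the diameter is 4.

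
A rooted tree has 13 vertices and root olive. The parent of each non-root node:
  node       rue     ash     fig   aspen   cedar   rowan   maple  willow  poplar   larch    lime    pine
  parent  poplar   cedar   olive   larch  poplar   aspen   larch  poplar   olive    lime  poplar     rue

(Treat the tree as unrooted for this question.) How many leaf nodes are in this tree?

Exactly 6 nodes have a single neighbour: ash, fig, maple, pine, rowan, willow.

6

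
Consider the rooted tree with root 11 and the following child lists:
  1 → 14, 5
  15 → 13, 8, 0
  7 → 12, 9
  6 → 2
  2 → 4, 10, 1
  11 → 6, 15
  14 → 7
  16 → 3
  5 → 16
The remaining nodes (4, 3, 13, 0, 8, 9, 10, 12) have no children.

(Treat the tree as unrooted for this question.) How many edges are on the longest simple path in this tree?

8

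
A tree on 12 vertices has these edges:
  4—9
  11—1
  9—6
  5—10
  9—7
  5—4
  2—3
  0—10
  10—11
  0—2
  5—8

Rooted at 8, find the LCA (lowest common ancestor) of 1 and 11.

11

Ancestors of 1 (toward the root): 1, 11, 10, 5, 8.
Ancestors of 11: 11, 10, 5, 8.
The deepest node appearing in both lists is 11.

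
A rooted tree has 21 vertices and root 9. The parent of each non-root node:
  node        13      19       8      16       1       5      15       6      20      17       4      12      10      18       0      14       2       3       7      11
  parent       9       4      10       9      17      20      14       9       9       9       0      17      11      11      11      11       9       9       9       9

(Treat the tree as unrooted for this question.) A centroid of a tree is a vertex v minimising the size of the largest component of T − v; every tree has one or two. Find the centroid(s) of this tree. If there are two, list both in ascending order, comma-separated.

If 9 is removed the pieces have sizes 9, 3, 2, 1, 1, 1, 1, 1, 1, all ≤ ⌊21/2⌋ = 10.
Every other node leaves some component of size > 10, so the centroid is unique.

9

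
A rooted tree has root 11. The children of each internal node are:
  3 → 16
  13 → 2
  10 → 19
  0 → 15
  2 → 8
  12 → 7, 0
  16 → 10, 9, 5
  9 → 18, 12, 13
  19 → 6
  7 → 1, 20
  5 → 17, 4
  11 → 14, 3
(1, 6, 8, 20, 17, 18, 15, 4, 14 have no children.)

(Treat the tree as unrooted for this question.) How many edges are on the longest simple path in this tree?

7

A longest path is 8-2-13-9-16-3-11-14, with 7 edges.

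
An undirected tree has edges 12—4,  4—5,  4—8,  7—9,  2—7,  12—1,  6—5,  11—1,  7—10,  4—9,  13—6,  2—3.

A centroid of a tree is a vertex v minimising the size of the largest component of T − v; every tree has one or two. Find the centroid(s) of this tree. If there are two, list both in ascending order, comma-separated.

4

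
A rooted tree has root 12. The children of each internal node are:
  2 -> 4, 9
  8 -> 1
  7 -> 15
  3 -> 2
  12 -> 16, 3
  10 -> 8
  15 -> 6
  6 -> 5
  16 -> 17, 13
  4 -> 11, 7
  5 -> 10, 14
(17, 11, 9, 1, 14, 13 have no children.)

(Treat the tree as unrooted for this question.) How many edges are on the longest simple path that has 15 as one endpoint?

7

Distances from 15 peak at 7, attained at 13 (17 also at distance 7).
15–7–4–2–3–12–16–13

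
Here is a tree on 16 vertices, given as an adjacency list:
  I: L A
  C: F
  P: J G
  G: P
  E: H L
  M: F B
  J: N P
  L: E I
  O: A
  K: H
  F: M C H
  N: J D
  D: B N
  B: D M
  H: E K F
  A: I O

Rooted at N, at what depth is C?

Path from N to C: N → D → B → M → F → C, which has 5 edges.

5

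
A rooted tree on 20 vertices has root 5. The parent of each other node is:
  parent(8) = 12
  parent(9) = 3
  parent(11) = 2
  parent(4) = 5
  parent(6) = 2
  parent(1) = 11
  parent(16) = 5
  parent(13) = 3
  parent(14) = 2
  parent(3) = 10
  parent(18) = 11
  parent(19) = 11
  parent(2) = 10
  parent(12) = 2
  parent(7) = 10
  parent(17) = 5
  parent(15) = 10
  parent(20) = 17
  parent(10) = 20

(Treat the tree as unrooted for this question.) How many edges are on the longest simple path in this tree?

A longest path is 4-5-17-20-10-2-11-1, with 7 edges.

7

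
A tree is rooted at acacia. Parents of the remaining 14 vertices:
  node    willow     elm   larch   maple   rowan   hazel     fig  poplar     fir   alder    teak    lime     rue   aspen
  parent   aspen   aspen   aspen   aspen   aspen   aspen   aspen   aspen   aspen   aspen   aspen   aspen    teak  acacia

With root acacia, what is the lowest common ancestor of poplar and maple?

aspen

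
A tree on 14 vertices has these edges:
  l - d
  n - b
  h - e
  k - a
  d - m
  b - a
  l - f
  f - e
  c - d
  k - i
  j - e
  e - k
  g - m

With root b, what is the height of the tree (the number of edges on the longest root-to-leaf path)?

8

g sits deepest: b-a-k-e-f-l-d-m-g — 8 edges from the root.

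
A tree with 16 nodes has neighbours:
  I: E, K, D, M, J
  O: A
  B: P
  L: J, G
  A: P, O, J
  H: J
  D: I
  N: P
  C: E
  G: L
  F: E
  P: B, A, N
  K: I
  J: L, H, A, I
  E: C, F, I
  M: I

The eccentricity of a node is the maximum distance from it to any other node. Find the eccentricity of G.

A farthest node from G is C (N, F, B also at distance 5).
The path G – L – J – I – E – C has 5 edges.

5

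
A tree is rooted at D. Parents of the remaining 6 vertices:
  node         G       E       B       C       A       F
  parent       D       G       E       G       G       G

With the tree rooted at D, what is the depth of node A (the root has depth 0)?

Path from D to A: D → G → A, which has 2 edges.

2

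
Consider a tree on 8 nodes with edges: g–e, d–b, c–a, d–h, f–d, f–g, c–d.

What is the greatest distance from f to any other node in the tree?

A farthest node from f is a.
The path f – d – c – a has 3 edges.

3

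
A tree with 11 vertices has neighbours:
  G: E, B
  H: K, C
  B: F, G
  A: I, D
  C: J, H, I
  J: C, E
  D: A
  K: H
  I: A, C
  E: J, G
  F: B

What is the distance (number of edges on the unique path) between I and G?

4

Walking from I: I - C - J - E - G. Length 4.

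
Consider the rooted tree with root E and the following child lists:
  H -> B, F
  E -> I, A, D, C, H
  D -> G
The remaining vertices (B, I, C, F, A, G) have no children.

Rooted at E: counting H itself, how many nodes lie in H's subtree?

3

The subtree rooted at H contains: H, F, B — 3 nodes.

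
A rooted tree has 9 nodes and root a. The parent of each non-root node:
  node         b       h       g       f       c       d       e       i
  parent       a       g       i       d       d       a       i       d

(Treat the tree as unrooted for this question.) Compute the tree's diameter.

5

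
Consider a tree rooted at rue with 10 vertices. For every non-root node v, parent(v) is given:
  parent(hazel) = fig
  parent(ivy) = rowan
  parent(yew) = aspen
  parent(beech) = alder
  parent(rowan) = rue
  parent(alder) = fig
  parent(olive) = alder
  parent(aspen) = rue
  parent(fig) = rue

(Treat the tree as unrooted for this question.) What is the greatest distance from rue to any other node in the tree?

Distances from rue peak at 3, attained at beech (olive also at distance 3).
rue–fig–alder–beech

3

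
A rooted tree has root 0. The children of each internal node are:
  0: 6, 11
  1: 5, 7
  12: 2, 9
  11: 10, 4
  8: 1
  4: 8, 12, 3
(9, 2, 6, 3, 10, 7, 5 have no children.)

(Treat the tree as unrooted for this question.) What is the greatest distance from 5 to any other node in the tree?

Distances from 5 peak at 6, attained at 6.
5-1-8-4-11-0-6

6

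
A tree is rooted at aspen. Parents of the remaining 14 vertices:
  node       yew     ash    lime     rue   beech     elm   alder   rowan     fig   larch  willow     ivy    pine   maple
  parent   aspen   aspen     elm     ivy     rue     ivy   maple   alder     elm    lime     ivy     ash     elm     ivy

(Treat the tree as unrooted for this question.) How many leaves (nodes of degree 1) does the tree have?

7

Exactly 7 nodes have a single neighbour: beech, fig, larch, pine, rowan, willow, yew.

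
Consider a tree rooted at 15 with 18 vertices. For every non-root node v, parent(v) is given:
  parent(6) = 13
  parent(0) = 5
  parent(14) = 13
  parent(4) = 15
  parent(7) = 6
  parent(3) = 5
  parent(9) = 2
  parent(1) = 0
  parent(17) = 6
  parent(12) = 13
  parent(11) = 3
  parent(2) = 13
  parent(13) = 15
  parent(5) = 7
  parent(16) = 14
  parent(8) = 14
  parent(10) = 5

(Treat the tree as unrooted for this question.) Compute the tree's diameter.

BFS from 1 reaches 4 last, at distance 7; BFS from 4 confirms no node is farther.
Path: 1–0–5–7–6–13–15–4.

7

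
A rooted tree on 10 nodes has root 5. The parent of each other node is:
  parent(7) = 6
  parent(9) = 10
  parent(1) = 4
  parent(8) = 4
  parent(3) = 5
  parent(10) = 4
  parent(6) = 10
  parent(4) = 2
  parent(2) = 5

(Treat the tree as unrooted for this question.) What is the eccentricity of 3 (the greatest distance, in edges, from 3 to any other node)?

The node farthest from 3 is 7, via 3–5–2–4–10–6–7 — 6 edges.

6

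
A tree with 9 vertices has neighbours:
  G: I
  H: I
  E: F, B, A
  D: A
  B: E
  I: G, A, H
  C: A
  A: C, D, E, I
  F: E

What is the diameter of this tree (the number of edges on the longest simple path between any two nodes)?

4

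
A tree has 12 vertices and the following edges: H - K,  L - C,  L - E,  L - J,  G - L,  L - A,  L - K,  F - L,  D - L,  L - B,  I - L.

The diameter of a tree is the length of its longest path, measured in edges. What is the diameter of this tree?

3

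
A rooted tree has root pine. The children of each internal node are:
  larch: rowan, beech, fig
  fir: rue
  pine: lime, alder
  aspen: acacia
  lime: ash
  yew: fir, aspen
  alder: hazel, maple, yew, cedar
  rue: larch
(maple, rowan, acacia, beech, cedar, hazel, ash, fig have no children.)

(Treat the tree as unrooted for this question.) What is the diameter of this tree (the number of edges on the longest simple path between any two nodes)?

A longest path is beech-larch-rue-fir-yew-alder-pine-lime-ash, with 8 edges.

8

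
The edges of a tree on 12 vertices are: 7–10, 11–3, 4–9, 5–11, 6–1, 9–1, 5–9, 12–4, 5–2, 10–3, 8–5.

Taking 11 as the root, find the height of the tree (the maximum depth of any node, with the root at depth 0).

A deepest node is 12, reached by 11 → 5 → 9 → 4 → 12.
That path has 4 edges, so the height is 4.

4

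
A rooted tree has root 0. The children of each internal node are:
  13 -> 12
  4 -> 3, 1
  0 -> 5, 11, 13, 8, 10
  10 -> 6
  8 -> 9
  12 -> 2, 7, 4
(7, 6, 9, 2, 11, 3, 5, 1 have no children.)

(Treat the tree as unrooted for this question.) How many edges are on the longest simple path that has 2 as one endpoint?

5

The node farthest from 2 is 6 (9 also at distance 5), via 2-12-13-0-10-6 — 5 edges.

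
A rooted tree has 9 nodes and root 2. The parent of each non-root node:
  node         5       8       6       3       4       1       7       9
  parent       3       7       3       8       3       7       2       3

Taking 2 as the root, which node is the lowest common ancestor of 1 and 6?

7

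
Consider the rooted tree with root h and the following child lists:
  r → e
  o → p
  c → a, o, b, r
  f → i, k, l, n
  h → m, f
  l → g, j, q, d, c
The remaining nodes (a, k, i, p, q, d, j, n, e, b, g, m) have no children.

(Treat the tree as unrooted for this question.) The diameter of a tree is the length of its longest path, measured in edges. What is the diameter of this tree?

A longest path is e – r – c – l – f – h – m, with 6 edges.

6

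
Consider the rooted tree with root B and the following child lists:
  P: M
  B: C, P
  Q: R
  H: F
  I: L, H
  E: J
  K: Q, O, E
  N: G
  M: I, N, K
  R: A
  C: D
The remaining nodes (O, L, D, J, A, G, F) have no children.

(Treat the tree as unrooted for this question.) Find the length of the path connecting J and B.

The path is J - E - K - M - P - B, which has 5 edges.

5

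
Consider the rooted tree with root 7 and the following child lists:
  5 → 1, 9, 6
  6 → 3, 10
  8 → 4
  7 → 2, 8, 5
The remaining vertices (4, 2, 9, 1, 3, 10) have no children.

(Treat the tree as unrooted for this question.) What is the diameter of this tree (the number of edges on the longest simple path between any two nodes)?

Starting from 4, a farthest node is 3 at distance 5.
One longest path: 4 - 8 - 7 - 5 - 6 - 3.
So the diameter is 5.

5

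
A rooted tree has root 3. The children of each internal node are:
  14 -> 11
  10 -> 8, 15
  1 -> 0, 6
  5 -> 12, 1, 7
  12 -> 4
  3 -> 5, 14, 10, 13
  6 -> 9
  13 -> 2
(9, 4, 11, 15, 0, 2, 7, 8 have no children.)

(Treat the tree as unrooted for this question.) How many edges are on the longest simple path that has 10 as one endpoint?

5

The node farthest from 10 is 9, via 10–3–5–1–6–9 — 5 edges.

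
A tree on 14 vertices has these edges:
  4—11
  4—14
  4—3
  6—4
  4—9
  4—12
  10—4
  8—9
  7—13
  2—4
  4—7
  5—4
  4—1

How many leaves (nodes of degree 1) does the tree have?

11

Exactly 11 nodes have a single neighbour: 1, 2, 3, 5, 6, 8, 10, 11, 12, 13, 14.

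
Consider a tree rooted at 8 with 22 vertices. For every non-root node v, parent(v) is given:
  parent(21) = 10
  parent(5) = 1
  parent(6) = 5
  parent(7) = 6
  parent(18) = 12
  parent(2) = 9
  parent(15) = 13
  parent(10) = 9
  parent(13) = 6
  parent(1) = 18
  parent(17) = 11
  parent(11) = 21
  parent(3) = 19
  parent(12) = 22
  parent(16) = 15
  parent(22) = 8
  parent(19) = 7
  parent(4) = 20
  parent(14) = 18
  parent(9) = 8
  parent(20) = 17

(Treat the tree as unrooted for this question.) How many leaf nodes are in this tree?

The leaves are 2, 3, 4, 14, 16.
That is 5 leaves.

5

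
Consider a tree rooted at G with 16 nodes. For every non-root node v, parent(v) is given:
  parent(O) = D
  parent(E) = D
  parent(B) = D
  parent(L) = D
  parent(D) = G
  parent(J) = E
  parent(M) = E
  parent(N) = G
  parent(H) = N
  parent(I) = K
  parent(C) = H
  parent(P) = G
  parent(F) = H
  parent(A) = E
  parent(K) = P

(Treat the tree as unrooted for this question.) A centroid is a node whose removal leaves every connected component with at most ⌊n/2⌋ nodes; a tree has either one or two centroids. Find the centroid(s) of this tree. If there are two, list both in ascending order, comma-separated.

D, G

Removing G splits the tree into components of sizes 8, 4, 3; the largest is 8 ≤ ⌊16/2⌋ = 8.
D is adjacent to G and is also a centroid (the largest component after removing it is likewise 8).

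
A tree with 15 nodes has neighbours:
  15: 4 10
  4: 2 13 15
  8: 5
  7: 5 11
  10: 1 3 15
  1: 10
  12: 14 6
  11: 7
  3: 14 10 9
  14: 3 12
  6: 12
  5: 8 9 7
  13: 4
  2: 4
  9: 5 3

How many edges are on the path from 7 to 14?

4

The path is 7 – 5 – 9 – 3 – 14, which has 4 edges.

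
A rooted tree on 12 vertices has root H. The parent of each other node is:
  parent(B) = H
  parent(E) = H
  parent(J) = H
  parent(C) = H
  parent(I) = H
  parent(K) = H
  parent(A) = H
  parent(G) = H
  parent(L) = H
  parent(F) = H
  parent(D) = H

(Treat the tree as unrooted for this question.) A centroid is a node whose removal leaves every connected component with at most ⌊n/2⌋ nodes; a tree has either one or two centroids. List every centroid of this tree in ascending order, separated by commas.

H

Removing H splits the tree into components of sizes 1, 1, 1, 1, 1, 1, 1, 1, 1, 1, 1; the largest is 1 ≤ ⌊12/2⌋ = 6.
No neighbour of H does as well, so H is the unique centroid.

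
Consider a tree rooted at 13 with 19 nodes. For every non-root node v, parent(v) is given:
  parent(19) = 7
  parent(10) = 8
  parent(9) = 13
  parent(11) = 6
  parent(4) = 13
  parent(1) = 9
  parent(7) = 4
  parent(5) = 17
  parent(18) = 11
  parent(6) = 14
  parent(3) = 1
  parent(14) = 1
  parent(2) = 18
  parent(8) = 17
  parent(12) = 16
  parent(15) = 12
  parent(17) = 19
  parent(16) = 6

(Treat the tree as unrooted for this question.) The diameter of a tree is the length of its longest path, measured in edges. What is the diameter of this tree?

BFS from 10 reaches 15 last, at distance 13; BFS from 15 confirms no node is farther.
Path: 10-8-17-19-7-4-13-9-1-14-6-16-12-15.

13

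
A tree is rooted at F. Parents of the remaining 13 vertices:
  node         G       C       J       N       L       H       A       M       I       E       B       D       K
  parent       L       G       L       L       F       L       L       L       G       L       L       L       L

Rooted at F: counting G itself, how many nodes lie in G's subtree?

3

Descendants of G (including itself): G, C, I. That's 3.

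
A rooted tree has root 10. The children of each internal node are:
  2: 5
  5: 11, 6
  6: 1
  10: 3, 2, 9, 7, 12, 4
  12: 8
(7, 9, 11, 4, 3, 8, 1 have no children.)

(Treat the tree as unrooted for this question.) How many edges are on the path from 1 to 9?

5

1 – 6 – 5 – 2 – 10 – 9: 5 edges.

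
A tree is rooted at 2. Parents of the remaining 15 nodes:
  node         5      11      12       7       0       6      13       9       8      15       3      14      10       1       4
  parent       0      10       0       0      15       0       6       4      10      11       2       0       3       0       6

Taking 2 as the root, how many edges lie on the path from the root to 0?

5

2–3–10–11–15–0 — 5 edges.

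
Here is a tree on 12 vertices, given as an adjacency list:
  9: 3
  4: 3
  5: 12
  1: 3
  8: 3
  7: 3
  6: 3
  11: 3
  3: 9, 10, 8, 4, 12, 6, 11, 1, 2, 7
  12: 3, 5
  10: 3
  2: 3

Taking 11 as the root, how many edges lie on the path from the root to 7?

2

Climbing from 7 to the root: 7 → 3 → 11. That's 2 steps.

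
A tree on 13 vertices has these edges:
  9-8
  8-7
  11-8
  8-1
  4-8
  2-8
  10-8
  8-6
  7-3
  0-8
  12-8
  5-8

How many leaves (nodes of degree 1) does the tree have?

Exactly 11 nodes have a single neighbour: 0, 1, 2, 3, 4, 5, 6, 9, 10, 11, 12.

11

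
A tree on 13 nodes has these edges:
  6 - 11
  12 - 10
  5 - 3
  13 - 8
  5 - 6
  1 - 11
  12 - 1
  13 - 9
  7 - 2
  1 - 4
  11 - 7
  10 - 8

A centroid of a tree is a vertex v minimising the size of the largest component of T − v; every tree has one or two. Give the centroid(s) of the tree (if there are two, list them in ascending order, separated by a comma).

1

Removing 1 splits the tree into components of sizes 6, 5, 1; the largest is 6 ≤ ⌊13/2⌋ = 6.
Every other node leaves some component of size > 6, so the centroid is unique.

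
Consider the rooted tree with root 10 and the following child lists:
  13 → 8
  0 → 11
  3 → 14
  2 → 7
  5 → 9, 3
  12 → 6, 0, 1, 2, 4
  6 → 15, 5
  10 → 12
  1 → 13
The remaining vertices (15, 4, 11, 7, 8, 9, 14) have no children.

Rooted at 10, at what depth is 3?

Path from 10 to 3: 10 → 12 → 6 → 5 → 3, which has 4 edges.

4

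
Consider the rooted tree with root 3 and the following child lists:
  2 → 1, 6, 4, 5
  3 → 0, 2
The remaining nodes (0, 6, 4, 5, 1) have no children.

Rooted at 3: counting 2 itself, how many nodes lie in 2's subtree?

5

2's subtree: {2, 5, 1, 4, 6}, size 5.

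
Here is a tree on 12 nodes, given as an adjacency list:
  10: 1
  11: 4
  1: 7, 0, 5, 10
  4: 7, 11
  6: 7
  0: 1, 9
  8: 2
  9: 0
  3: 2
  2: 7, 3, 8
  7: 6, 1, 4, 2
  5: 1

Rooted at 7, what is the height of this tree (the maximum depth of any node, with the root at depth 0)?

A deepest node is 9, reached by 7-1-0-9.
That path has 3 edges, so the height is 3.

3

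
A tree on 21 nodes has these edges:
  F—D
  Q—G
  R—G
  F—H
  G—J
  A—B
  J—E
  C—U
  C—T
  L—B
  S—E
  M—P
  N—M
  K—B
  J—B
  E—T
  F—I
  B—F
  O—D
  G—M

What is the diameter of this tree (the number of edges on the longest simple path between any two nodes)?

Starting from U, a farthest node is O at distance 8.
One longest path: U – C – T – E – J – B – F – D – O.
So the diameter is 8.

8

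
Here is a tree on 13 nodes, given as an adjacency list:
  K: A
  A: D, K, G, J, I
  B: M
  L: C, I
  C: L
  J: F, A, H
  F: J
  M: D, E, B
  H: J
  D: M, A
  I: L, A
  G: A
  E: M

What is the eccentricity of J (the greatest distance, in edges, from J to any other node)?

4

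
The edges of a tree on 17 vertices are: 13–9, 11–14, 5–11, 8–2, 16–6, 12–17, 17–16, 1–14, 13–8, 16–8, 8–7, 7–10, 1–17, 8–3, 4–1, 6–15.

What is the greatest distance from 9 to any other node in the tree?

8

A farthest node from 9 is 5.
The path 9-13-8-16-17-1-14-11-5 has 8 edges.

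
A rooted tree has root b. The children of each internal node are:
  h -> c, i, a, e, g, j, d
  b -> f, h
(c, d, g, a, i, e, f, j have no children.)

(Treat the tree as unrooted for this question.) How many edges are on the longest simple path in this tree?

BFS from f reaches e last, at distance 3; BFS from e confirms no node is farther.
Path: f-b-h-e.

3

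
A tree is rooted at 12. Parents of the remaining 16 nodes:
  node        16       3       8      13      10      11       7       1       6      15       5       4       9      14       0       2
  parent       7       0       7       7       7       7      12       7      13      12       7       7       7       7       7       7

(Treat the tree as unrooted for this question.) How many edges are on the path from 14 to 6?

Walking from 14: 14–7–13–6. Length 3.

3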